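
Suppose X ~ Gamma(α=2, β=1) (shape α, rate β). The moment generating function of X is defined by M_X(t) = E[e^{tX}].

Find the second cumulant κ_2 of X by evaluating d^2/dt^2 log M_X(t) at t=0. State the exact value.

M_X(t) = (1 - t)^(-2)
K_X(t) = log M_X(t) = -2*log(1 - t)
dK/dt = -2/(t - 1)
d^2K/dt^2 = 2/(t^2 - 2*t + 1)

κ_2 = d^2K/dt^2 |_{t=0} = 2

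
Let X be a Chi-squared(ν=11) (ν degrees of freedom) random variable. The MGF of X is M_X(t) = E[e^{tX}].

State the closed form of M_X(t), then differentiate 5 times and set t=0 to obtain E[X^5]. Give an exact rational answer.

M_X(t) = (1 - 2*t)^(-11/2)

E[X^5] = D^5[M](0) = 692835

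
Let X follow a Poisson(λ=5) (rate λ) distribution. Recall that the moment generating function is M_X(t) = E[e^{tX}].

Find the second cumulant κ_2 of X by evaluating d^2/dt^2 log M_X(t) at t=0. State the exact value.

M_X(t) = e^(5*e^(t) - 5)
K_X(t) = log M_X(t) = 5*e^(t) - 5
K′(t) = 5*e^(t)
K′′(t) = 5*e^(t)

κ_2 = K′′(0) = 5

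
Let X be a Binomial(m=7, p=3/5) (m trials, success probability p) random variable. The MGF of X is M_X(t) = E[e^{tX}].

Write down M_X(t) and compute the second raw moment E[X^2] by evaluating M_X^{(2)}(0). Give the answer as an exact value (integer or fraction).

M_X(t) = (3*e^(t)/5 + 2/5)^7
D^2[M](t) = 107163*e^(7*t)/78125 + 367416*e^(6*t)/78125 + 20412*e^(5*t)/3125 + 72576*e^(4*t)/15625 + 27216*e^(3*t)/15625 + 24192*e^(2*t)/78125 + 1344*e^(t)/78125

E[X^2] = D^2[M](0) = 483/25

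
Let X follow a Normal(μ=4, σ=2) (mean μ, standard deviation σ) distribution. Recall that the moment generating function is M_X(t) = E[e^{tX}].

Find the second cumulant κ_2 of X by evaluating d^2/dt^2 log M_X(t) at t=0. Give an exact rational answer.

κ_2 = K^(2)(0) = 4

M_X(t) = e^(2*t^2 + 4*t)
K_X(t) = log M_X(t) = 2*t^2 + 4*t
K^(2)(t) = 4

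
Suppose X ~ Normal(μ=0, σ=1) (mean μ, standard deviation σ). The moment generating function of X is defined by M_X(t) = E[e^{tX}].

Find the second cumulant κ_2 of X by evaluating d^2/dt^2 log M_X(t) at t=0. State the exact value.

M_X(t) = e^(t^2/2)
K_X(t) = log M_X(t) = t^2/2
K′(t) = t
K′′(t) = 1

κ_2 = K′′(0) = 1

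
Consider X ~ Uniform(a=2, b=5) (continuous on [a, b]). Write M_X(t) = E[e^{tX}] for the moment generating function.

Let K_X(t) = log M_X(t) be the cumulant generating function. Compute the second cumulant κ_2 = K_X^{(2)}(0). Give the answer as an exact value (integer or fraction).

M_X(t) = (e^(5*t) - e^(2*t))/(3*t)
K_X(t) = log M_X(t) = -log(t) + log(e^(5*t) - e^(2*t)) - log(3)
D^2[K](t) = (-9*t^2*e^(3*t) + e^(6*t) - 2*e^(3*t) + 1)/(t^2*e^(6*t) - 2*t^2*e^(3*t) + t^2)

κ_2 = D^2[K](0) = 3/4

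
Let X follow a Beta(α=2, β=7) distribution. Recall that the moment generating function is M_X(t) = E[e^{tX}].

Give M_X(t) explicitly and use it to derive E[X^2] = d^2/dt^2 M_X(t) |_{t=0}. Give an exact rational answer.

E[X^2] = d^2M/dt^2 |_{t=0} = 1/15

M_X(t) = ₁F₁(2; 9; t)
dM/dt = 2*₁F₁(3; 10; t)/9
d^2M/dt^2 = ₁F₁(4; 11; t)/15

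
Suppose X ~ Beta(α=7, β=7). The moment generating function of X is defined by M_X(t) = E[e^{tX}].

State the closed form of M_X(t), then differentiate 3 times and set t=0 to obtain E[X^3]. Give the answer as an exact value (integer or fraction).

M_X(t) = ₁F₁(7; 14; t)
D^3[M](t) = 3*₁F₁(10; 17; t)/20

E[X^3] = D^3[M](0) = 3/20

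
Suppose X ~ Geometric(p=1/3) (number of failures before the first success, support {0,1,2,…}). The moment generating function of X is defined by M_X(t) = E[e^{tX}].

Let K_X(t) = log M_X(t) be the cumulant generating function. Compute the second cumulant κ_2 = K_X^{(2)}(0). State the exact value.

M_X(t) = 1/(3*(1 - 2*e^(t)/3))
K_X(t) = log M_X(t) = -log(1 - 2*e^(t)/3) - log(3)
K′(t) = -2*e^(t)/(2*e^(t) - 3)
K′′(t) = 6*e^(t)/(4*e^(2*t) - 12*e^(t) + 9)

κ_2 = K′′(0) = 6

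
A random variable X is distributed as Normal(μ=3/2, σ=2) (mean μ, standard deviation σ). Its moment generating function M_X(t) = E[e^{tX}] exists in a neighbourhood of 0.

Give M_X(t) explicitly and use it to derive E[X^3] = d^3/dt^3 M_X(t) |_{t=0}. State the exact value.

M_X(t) = e^(2*t^2 + 3*t/2)
M^(3)(t) = 64*t^3*e^(3*t/2)*e^(2*t^2) + 72*t^2*e^(3*t/2)*e^(2*t^2) + 75*t*e^(3*t/2)*e^(2*t^2) + 171*e^(3*t/2)*e^(2*t^2)/8

E[X^3] = M^(3)(0) = 171/8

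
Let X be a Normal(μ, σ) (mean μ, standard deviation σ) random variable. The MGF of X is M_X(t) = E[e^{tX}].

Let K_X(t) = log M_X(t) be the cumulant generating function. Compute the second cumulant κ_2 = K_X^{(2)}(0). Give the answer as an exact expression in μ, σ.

κ_2 = d^2K/dt^2 |_{t=0} = σ^2

M_X(t) = e^(μ*t + σ^2*t^2/2)
K_X(t) = log M_X(t) = μ*t + σ^2*t^2/2
dK/dt = μ + σ^2*t
d^2K/dt^2 = σ^2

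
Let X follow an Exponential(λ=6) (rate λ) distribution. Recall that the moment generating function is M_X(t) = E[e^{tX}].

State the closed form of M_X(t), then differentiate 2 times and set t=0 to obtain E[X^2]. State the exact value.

M_X(t) = 6/(6 - t)
M^(2)(t) = -12/(t^3 - 18*t^2 + 108*t - 216)

E[X^2] = M^(2)(0) = 1/18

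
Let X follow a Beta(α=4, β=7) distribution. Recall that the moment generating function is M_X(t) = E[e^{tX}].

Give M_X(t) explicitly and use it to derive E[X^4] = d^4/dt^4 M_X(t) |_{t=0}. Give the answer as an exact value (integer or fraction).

E[X^4] = D^4[M](0) = 5/143

M_X(t) = ₁F₁(4; 11; t)
D^4[M](t) = 5*₁F₁(8; 15; t)/143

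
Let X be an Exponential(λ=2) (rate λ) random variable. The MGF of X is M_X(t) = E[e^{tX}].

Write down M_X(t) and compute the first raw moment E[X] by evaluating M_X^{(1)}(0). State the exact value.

M_X(t) = 2/(2 - t)
dM/dt = 2/(t^2 - 4*t + 4)

E[X] = dM/dt |_{t=0} = 1/2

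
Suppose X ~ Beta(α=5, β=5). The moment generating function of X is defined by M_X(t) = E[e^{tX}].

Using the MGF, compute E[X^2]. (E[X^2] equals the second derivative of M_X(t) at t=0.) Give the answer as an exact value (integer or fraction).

E[X^2] = M′′(0) = 3/11

M_X(t) = ₁F₁(5; 10; t)
M′(t) = ₁F₁(6; 11; t)/2
M′′(t) = 3*₁F₁(7; 12; t)/11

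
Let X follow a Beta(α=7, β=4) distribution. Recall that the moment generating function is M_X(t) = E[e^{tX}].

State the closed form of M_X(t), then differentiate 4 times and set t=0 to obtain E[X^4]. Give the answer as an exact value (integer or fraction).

M_X(t) = ₁F₁(7; 11; t)
dM/dt = 7*₁F₁(8; 12; t)/11
d^2M/dt^2 = 14*₁F₁(9; 13; t)/33
d^3M/dt^3 = 42*₁F₁(10; 14; t)/143
d^4M/dt^4 = 30*₁F₁(11; 15; t)/143

E[X^4] = d^4M/dt^4 |_{t=0} = 30/143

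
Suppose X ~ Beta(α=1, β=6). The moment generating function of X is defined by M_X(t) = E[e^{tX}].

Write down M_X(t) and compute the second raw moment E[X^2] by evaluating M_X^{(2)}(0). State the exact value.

E[X^2] = M′′(0) = 1/28

M_X(t) = ₁F₁(1; 7; t)
M′(t) = ₁F₁(2; 8; t)/7
M′′(t) = ₁F₁(3; 9; t)/28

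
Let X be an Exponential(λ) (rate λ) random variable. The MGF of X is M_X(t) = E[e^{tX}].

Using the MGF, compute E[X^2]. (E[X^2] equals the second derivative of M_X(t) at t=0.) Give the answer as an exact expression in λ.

M_X(t) = λ/(λ - t)
D^2[M](t) = -2*λ/(-λ^3 + 3*λ^2*t - 3*λ*t^2 + t^3)

E[X^2] = D^2[M](0) = 2/λ^2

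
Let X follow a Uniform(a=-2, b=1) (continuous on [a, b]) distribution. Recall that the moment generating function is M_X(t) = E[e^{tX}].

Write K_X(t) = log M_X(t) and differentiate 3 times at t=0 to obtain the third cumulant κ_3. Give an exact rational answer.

M_X(t) = (e^(t) - e^(-2*t))/(3*t)
K_X(t) = log M_X(t) = -log(t) + log(e^(t) - e^(-2*t)) - log(3)
K′(t) = (t*e^(3*t) + 2*t - e^(3*t) + 1)/(t*e^(3*t) - t)
K′′(t) = (-9*t^2*e^(3*t) + e^(6*t) - 2*e^(3*t) + 1)/(t^2*e^(6*t) - 2*t^2*e^(3*t) + t^2)
K′′′(t) = (27*t^3*e^(6*t) + 27*t^3*e^(3*t) - 2*e^(9*t) + 6*e^(6*t) - 6*e^(3*t) + 2)/(t^3*e^(9*t) - 3*t^3*e^(6*t) + 3*t^3*e^(3*t) - t^3)

κ_3 = K′′′(0) = 0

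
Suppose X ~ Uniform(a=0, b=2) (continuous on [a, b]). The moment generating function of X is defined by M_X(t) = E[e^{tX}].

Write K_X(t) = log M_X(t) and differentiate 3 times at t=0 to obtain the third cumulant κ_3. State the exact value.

κ_3 = K^(3)(0) = 0

M_X(t) = (e^(2*t) - 1)/(2*t)
K_X(t) = log M_X(t) = -log(t) + log(e^(2*t) - 1) - log(2)
K^(3)(t) = (8*t^3*e^(4*t) + 8*t^3*e^(2*t) - 2*e^(6*t) + 6*e^(4*t) - 6*e^(2*t) + 2)/(t^3*e^(6*t) - 3*t^3*e^(4*t) + 3*t^3*e^(2*t) - t^3)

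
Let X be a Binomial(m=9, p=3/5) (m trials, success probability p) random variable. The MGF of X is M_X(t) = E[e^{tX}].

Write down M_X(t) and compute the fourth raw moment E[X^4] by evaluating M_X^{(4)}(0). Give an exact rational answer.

E[X^4] = d^4M/dt^4 |_{t=0} = 769959/625

M_X(t) = (3*e^(t)/5 + 2/5)^9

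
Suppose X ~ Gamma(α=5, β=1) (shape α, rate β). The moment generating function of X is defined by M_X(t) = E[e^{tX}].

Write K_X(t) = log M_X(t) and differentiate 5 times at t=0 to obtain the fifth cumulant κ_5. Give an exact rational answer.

M_X(t) = (1 - t)^(-5)
K_X(t) = log M_X(t) = -5*log(1 - t)
D^5[K](t) = -120/(t^5 - 5*t^4 + 10*t^3 - 10*t^2 + 5*t - 1)

κ_5 = D^5[K](0) = 120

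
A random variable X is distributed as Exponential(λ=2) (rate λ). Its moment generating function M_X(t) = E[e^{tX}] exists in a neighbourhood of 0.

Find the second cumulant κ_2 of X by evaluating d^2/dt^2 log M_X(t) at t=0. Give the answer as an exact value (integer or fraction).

κ_2 = d^2K/dt^2 |_{t=0} = 1/4

M_X(t) = 2/(2 - t)
K_X(t) = log M_X(t) = -log(2 - t) + log(2)
dK/dt = -1/(t - 2)
d^2K/dt^2 = 1/(t^2 - 4*t + 4)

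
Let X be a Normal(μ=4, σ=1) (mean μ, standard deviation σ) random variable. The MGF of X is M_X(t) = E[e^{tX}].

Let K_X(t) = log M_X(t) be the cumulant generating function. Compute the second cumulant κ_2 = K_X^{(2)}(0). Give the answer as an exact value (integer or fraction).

M_X(t) = e^(t^2/2 + 4*t)
K_X(t) = log M_X(t) = t^2/2 + 4*t
K^(2)(t) = 1

κ_2 = K^(2)(0) = 1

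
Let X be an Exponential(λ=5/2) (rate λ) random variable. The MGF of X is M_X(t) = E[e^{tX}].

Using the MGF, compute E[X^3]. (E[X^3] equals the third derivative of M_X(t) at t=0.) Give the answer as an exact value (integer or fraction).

M_X(t) = 5/(2*(5/2 - t))
dM/dt = 10/(4*t^2 - 20*t + 25)
d^2M/dt^2 = -40/(8*t^3 - 60*t^2 + 150*t - 125)
d^3M/dt^3 = 240/(16*t^4 - 160*t^3 + 600*t^2 - 1000*t + 625)

E[X^3] = d^3M/dt^3 |_{t=0} = 48/125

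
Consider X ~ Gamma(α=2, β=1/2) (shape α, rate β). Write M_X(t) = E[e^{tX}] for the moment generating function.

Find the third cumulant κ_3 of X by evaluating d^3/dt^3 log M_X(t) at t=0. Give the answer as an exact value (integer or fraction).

M_X(t) = 1/(4*(1/2 - t)^2)
K_X(t) = log M_X(t) = -2*log(1/2 - t) - 2*log(2)
D^3[K](t) = -32/(8*t^3 - 12*t^2 + 6*t - 1)

κ_3 = D^3[K](0) = 32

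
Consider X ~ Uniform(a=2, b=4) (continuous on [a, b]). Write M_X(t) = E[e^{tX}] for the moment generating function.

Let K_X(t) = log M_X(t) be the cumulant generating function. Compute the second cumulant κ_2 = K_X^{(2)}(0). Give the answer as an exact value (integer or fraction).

κ_2 = K′′(0) = 1/3

M_X(t) = (e^(4*t) - e^(2*t))/(2*t)
K_X(t) = log M_X(t) = -log(t) + log(e^(4*t) - e^(2*t)) - log(2)
K′(t) = (4*t*e^(2*t) - 2*t - e^(2*t) + 1)/(t*e^(2*t) - t)
K′′(t) = (-4*t^2*e^(2*t) + e^(4*t) - 2*e^(2*t) + 1)/(t^2*e^(4*t) - 2*t^2*e^(2*t) + t^2)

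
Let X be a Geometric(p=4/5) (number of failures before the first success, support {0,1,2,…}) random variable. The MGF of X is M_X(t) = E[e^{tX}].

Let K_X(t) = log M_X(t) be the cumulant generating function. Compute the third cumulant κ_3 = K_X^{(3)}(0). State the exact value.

M_X(t) = 4/(5*(1 - e^(t)/5))
K_X(t) = log M_X(t) = -log(1 - e^(t)/5) - log(5) + 2*log(2)
D^3[K](t) = (-5*e^(2*t) - 25*e^(t))/(e^(3*t) - 15*e^(2*t) + 75*e^(t) - 125)

κ_3 = D^3[K](0) = 15/32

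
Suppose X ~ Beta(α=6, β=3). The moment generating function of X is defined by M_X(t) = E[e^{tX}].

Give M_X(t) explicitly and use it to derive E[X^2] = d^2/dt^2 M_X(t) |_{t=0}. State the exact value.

M_X(t) = ₁F₁(6; 9; t)
M′(t) = 2*₁F₁(7; 10; t)/3
M′′(t) = 7*₁F₁(8; 11; t)/15

E[X^2] = M′′(0) = 7/15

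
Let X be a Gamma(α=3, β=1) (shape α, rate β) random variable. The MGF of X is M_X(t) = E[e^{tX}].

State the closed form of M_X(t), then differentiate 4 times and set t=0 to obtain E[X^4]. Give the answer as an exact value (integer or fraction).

E[X^4] = D^4[M](0) = 360

M_X(t) = (1 - t)^(-3)
D^4[M](t) = -360/(t^7 - 7*t^6 + 21*t^5 - 35*t^4 + 35*t^3 - 21*t^2 + 7*t - 1)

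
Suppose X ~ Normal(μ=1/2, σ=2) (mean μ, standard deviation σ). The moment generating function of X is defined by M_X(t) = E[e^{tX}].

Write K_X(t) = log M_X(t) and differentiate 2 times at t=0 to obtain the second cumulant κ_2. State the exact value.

M_X(t) = e^(2*t^2 + t/2)
K_X(t) = log M_X(t) = 2*t^2 + t/2
dK/dt = 4*t + 1/2
d^2K/dt^2 = 4

κ_2 = d^2K/dt^2 |_{t=0} = 4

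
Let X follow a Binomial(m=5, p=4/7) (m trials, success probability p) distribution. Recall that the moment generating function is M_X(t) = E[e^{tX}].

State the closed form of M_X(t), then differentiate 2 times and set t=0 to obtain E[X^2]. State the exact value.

M_X(t) = (4*e^(t)/7 + 3/7)^5
M^(2)(t) = 25600*e^(5*t)/16807 + 61440*e^(4*t)/16807 + 51840*e^(3*t)/16807 + 17280*e^(2*t)/16807 + 1620*e^(t)/16807

E[X^2] = M^(2)(0) = 460/49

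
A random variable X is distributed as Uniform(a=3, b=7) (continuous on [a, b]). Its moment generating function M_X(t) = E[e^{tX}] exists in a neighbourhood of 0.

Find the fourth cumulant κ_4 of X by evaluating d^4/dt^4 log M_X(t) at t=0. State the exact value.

M_X(t) = (e^(7*t) - e^(3*t))/(4*t)
K_X(t) = log M_X(t) = -log(t) + log(e^(7*t) - e^(3*t)) - 2*log(2)
dK/dt = (7*t*e^(4*t) - 3*t - e^(4*t) + 1)/(t*e^(4*t) - t)
d^2K/dt^2 = (-16*t^2*e^(4*t) + e^(8*t) - 2*e^(4*t) + 1)/(t^2*e^(8*t) - 2*t^2*e^(4*t) + t^2)
d^3K/dt^3 = (64*t^3*e^(8*t) + 64*t^3*e^(4*t) - 2*e^(12*t) + 6*e^(8*t) - 6*e^(4*t) + 2)/(t^3*e^(12*t) - 3*t^3*e^(8*t) + 3*t^3*e^(4*t) - t^3)

κ_4 = d^4K/dt^4 |_{t=0} = -32/15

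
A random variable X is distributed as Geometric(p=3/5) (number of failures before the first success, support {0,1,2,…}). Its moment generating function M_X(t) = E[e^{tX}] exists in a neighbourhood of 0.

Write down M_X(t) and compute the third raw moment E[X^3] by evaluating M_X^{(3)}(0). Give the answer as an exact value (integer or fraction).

M_X(t) = 3/(5*(1 - 2*e^(t)/5))
M′(t) = 6*e^(t)/(4*e^(2*t) - 20*e^(t) + 25)
M′′(t) = (-12*e^(2*t) - 30*e^(t))/(8*e^(3*t) - 60*e^(2*t) + 150*e^(t) - 125)
M′′′(t) = (24*e^(3*t) + 240*e^(2*t) + 150*e^(t))/(16*e^(4*t) - 160*e^(3*t) + 600*e^(2*t) - 1000*e^(t) + 625)

E[X^3] = M′′′(0) = 46/9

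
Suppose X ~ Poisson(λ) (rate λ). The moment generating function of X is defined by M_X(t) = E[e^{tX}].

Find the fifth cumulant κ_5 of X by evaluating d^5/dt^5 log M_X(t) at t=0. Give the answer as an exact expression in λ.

κ_5 = D^5[K](0) = λ

M_X(t) = e^(λ*(e^(t) - 1))
K_X(t) = log M_X(t) = λ*(e^(t) - 1)
D^5[K](t) = λ*e^(t)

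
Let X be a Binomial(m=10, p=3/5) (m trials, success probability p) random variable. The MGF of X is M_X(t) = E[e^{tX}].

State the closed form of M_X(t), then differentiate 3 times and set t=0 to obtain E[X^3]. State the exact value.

M_X(t) = (3*e^(t)/5 + 2/5)^10

E[X^3] = M′′′(0) = 6468/25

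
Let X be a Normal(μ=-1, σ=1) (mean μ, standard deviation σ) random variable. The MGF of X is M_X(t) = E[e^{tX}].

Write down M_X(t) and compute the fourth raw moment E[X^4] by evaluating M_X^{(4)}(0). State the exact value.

E[X^4] = D^4[M](0) = 10

M_X(t) = e^(t^2/2 - t)
D^4[M](t) = (t^4*e^(t^2/2) - 4*t^3*e^(t^2/2) + 12*t^2*e^(t^2/2) - 16*t*e^(t^2/2) + 10*e^(t^2/2))*e^(-t)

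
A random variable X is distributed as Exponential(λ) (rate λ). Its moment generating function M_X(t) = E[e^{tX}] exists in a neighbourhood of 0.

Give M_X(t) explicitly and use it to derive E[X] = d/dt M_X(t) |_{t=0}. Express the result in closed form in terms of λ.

E[X] = D[M](0) = 1/λ

M_X(t) = λ/(λ - t)
D[M](t) = λ/(λ^2 - 2*λ*t + t^2)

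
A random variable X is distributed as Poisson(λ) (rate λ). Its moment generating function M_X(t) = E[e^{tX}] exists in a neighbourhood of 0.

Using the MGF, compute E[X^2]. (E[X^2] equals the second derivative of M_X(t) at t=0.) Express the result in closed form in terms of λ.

E[X^2] = M^(2)(0) = λ*(λ + 1)

M_X(t) = e^(λ*(e^(t) - 1))
M^(2)(t) = (λ^2*e^(2*t)*e^(λ*e^(t)) + λ*e^(t)*e^(λ*e^(t)))*e^(-λ)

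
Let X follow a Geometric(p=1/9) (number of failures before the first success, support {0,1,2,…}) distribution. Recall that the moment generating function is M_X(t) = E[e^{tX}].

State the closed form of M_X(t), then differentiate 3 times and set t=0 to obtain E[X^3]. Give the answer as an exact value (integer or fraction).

M_X(t) = 1/(9*(1 - 8*e^(t)/9))
M^(3)(t) = (512*e^(3*t) + 2304*e^(2*t) + 648*e^(t))/(4096*e^(4*t) - 18432*e^(3*t) + 31104*e^(2*t) - 23328*e^(t) + 6561)

E[X^3] = M^(3)(0) = 3464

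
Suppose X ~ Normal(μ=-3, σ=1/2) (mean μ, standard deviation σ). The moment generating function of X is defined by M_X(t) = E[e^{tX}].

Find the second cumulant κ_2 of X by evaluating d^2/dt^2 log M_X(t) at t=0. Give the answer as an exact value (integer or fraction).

M_X(t) = e^(t^2/8 - 3*t)
K_X(t) = log M_X(t) = t^2/8 - 3*t
K^(2)(t) = 1/4

κ_2 = K^(2)(0) = 1/4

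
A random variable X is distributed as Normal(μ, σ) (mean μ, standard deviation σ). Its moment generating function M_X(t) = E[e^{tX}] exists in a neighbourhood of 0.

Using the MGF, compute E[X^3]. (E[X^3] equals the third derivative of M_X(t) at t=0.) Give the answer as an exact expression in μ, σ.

M_X(t) = e^(μ*t + σ^2*t^2/2)
M′(t) = μ*e^(μ*t)*e^(σ^2*t^2/2) + σ^2*t*e^(μ*t)*e^(σ^2*t^2/2)
M′′(t) = μ^2*e^(μ*t)*e^(σ^2*t^2/2) + 2*μ*σ^2*t*e^(μ*t)*e^(σ^2*t^2/2) + σ^4*t^2*e^(μ*t)*e^(σ^2*t^2/2) + σ^2*e^(μ*t)*e^(σ^2*t^2/2)

E[X^3] = M′′′(0) = μ*(μ^2 + 3*σ^2)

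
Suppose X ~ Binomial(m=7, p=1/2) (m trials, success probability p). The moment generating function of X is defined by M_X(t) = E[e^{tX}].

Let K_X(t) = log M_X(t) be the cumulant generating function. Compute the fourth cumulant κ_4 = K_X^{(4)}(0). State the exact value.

κ_4 = d^4K/dt^4 |_{t=0} = -7/8

M_X(t) = (e^(t)/2 + 1/2)^7
K_X(t) = log M_X(t) = 7*log(e^(t)/2 + 1/2)
dK/dt = 7*e^(t)/(e^(t) + 1)
d^2K/dt^2 = 7*e^(t)/(e^(2*t) + 2*e^(t) + 1)
d^3K/dt^3 = (-7*e^(2*t) + 7*e^(t))/(e^(3*t) + 3*e^(2*t) + 3*e^(t) + 1)
d^4K/dt^4 = (7*e^(3*t) - 28*e^(2*t) + 7*e^(t))/(e^(4*t) + 4*e^(3*t) + 6*e^(2*t) + 4*e^(t) + 1)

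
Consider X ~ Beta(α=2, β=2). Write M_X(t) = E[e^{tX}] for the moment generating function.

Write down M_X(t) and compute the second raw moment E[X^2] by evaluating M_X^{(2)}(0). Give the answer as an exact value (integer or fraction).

M_X(t) = ₁F₁(2; 4; t)
dM/dt = ₁F₁(3; 5; t)/2
d^2M/dt^2 = 3*₁F₁(4; 6; t)/10

E[X^2] = d^2M/dt^2 |_{t=0} = 3/10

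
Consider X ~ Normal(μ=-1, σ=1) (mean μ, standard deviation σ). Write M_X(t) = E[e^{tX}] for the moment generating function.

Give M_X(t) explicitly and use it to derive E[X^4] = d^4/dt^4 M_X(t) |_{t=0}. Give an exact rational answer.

M_X(t) = e^(t^2/2 - t)
dM/dt = t*e^(-t)*e^(t^2/2) - e^(-t)*e^(t^2/2)
d^2M/dt^2 = (t^2*e^(t^2/2) - 2*t*e^(t^2/2) + 2*e^(t^2/2))*e^(-t)
d^3M/dt^3 = (t^3*e^(t^2/2) - 3*t^2*e^(t^2/2) + 6*t*e^(t^2/2) - 4*e^(t^2/2))*e^(-t)
d^4M/dt^4 = (t^4*e^(t^2/2) - 4*t^3*e^(t^2/2) + 12*t^2*e^(t^2/2) - 16*t*e^(t^2/2) + 10*e^(t^2/2))*e^(-t)

E[X^4] = d^4M/dt^4 |_{t=0} = 10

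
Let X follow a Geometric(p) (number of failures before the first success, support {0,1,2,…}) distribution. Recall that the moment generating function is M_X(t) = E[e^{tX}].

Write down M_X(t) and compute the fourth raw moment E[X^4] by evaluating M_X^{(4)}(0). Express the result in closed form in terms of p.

M_X(t) = p/(-(1 - p)*e^(t) + 1)

E[X^4] = M^(4)(0) = 1 - 15/p + 50/p^2 - 60/p^3 + 24/p^4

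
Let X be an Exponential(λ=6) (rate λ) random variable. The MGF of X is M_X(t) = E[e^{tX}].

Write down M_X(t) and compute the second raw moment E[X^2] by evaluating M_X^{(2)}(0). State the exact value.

M_X(t) = 6/(6 - t)
M^(2)(t) = -12/(t^3 - 18*t^2 + 108*t - 216)

E[X^2] = M^(2)(0) = 1/18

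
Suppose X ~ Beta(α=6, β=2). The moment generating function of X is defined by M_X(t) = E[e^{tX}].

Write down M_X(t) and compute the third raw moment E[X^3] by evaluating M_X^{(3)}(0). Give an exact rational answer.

E[X^3] = d^3M/dt^3 |_{t=0} = 7/15

M_X(t) = ₁F₁(6; 8; t)
dM/dt = 3*₁F₁(7; 9; t)/4
d^2M/dt^2 = 7*₁F₁(8; 10; t)/12
d^3M/dt^3 = 7*₁F₁(9; 11; t)/15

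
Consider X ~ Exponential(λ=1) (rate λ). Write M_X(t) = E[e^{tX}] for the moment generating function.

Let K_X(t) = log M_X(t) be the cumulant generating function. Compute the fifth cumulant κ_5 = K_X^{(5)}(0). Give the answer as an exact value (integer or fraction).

M_X(t) = 1/(1 - t)
K_X(t) = log M_X(t) = -log(1 - t)
D^5[K](t) = -24/(t^5 - 5*t^4 + 10*t^3 - 10*t^2 + 5*t - 1)

κ_5 = D^5[K](0) = 24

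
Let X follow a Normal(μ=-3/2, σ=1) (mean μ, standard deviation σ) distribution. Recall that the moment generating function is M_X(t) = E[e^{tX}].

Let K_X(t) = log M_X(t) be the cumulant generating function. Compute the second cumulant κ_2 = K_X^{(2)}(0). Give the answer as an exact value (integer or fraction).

κ_2 = d^2K/dt^2 |_{t=0} = 1

M_X(t) = e^(t^2/2 - 3*t/2)
K_X(t) = log M_X(t) = t^2/2 - 3*t/2
dK/dt = t - 3/2
d^2K/dt^2 = 1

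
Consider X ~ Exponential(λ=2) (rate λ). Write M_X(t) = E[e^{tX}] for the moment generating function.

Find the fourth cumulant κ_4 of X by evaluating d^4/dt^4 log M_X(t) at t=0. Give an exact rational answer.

κ_4 = K^(4)(0) = 3/8

M_X(t) = 2/(2 - t)
K_X(t) = log M_X(t) = -log(2 - t) + log(2)
K^(4)(t) = 6/(t^4 - 8*t^3 + 24*t^2 - 32*t + 16)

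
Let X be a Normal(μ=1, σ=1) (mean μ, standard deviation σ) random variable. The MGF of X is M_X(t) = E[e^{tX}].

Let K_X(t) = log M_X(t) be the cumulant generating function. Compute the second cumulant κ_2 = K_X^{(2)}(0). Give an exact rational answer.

M_X(t) = e^(t^2/2 + t)
K_X(t) = log M_X(t) = t^2/2 + t
K^(2)(t) = 1

κ_2 = K^(2)(0) = 1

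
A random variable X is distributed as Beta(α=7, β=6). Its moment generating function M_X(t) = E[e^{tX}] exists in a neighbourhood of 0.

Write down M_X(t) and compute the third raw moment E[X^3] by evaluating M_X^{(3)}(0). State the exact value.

E[X^3] = M′′′(0) = 12/65

M_X(t) = ₁F₁(7; 13; t)
M′(t) = 7*₁F₁(8; 14; t)/13
M′′(t) = 4*₁F₁(9; 15; t)/13
M′′′(t) = 12*₁F₁(10; 16; t)/65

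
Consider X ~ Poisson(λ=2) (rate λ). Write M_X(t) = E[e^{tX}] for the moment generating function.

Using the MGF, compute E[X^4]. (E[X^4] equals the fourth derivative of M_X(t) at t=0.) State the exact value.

M_X(t) = e^(2*e^(t) - 2)
M^(4)(t) = (16*e^(4*t)*e^(2*e^(t)) + 48*e^(3*t)*e^(2*e^(t)) + 28*e^(2*t)*e^(2*e^(t)) + 2*e^(t)*e^(2*e^(t)))*e^(-2)

E[X^4] = M^(4)(0) = 94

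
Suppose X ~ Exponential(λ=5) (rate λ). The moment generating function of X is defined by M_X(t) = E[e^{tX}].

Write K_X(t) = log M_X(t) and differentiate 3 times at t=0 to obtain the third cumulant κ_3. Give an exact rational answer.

κ_3 = d^3K/dt^3 |_{t=0} = 2/125

M_X(t) = 5/(5 - t)
K_X(t) = log M_X(t) = -log(5 - t) + log(5)
dK/dt = -1/(t - 5)
d^2K/dt^2 = 1/(t^2 - 10*t + 25)
d^3K/dt^3 = -2/(t^3 - 15*t^2 + 75*t - 125)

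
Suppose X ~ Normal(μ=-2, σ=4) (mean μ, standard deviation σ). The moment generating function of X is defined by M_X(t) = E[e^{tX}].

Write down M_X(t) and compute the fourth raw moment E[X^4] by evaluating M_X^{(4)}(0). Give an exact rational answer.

E[X^4] = D^4[M](0) = 1168

M_X(t) = e^(8*t^2 - 2*t)
D^4[M](t) = (65536*t^4*e^(8*t^2) - 32768*t^3*e^(8*t^2) + 30720*t^2*e^(8*t^2) - 6656*t*e^(8*t^2) + 1168*e^(8*t^2))*e^(-2*t)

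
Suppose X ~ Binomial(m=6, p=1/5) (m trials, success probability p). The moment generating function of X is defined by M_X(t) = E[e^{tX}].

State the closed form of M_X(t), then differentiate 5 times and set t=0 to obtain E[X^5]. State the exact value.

E[X^5] = D^5[M](0) = 30744/625

M_X(t) = (e^(t)/5 + 4/5)^6
D^5[M](t) = 7776*e^(6*t)/15625 + 24*e^(5*t)/5 + 49152*e^(4*t)/3125 + 62208*e^(3*t)/3125 + 24576*e^(2*t)/3125 + 6144*e^(t)/15625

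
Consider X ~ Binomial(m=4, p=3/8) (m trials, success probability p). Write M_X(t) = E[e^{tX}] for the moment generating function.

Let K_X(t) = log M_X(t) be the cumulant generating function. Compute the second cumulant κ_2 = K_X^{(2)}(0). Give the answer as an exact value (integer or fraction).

κ_2 = d^2K/dt^2 |_{t=0} = 15/16

M_X(t) = (3*e^(t)/8 + 5/8)^4
K_X(t) = log M_X(t) = 4*log(3*e^(t)/8 + 5/8)
dK/dt = 12*e^(t)/(3*e^(t) + 5)
d^2K/dt^2 = 60*e^(t)/(9*e^(2*t) + 30*e^(t) + 25)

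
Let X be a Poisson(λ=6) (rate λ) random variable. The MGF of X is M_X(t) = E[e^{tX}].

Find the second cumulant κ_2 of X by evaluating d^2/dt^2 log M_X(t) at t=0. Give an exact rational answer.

κ_2 = K^(2)(0) = 6

M_X(t) = e^(6*e^(t) - 6)
K_X(t) = log M_X(t) = 6*e^(t) - 6
K^(2)(t) = 6*e^(t)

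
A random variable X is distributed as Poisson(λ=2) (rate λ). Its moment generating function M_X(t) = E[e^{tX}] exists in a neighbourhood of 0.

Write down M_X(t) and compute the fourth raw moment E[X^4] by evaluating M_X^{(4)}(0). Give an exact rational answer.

E[X^4] = D^4[M](0) = 94

M_X(t) = e^(2*e^(t) - 2)
D^4[M](t) = (16*e^(4*t)*e^(2*e^(t)) + 48*e^(3*t)*e^(2*e^(t)) + 28*e^(2*t)*e^(2*e^(t)) + 2*e^(t)*e^(2*e^(t)))*e^(-2)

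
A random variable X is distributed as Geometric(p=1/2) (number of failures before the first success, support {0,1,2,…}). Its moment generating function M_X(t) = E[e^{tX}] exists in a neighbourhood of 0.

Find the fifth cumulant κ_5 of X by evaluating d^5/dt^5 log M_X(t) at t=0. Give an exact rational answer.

κ_5 = d^5K/dt^5 |_{t=0} = 150

M_X(t) = 1/(2*(1 - e^(t)/2))
K_X(t) = log M_X(t) = -log(1 - e^(t)/2) - log(2)
dK/dt = -e^(t)/(e^(t) - 2)
d^2K/dt^2 = 2*e^(t)/(e^(2*t) - 4*e^(t) + 4)
d^3K/dt^3 = (-2*e^(2*t) - 4*e^(t))/(e^(3*t) - 6*e^(2*t) + 12*e^(t) - 8)
d^4K/dt^4 = (2*e^(3*t) + 16*e^(2*t) + 8*e^(t))/(e^(4*t) - 8*e^(3*t) + 24*e^(2*t) - 32*e^(t) + 16)
d^5K/dt^5 = (-2*e^(4*t) - 44*e^(3*t) - 88*e^(2*t) - 16*e^(t))/(e^(5*t) - 10*e^(4*t) + 40*e^(3*t) - 80*e^(2*t) + 80*e^(t) - 32)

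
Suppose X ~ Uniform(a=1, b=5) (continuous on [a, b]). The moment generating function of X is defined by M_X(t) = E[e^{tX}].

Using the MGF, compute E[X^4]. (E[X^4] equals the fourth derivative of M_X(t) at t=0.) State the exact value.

M_X(t) = (e^(5*t) - e^(t))/(4*t)
dM/dt = (5*t*e^(5*t) - t*e^(t) - e^(5*t) + e^(t))/(4*t^2)
d^2M/dt^2 = (25*t^2*e^(5*t) - t^2*e^(t) - 10*t*e^(5*t) + 2*t*e^(t) + 2*e^(5*t) - 2*e^(t))/(4*t^3)
d^3M/dt^3 = (125*t^3*e^(5*t) - t^3*e^(t) - 75*t^2*e^(5*t) + 3*t^2*e^(t) + 30*t*e^(5*t) - 6*t*e^(t) - 6*e^(5*t) + 6*e^(t))/(4*t^4)
d^4M/dt^4 = (625*t^4*e^(5*t) - t^4*e^(t) - 500*t^3*e^(5*t) + 4*t^3*e^(t) + 300*t^2*e^(5*t) - 12*t^2*e^(t) - 120*t*e^(5*t) + 24*t*e^(t) + 24*e^(5*t) - 24*e^(t))/(4*t^5)

E[X^4] = d^4M/dt^4 |_{t=0} = 781/5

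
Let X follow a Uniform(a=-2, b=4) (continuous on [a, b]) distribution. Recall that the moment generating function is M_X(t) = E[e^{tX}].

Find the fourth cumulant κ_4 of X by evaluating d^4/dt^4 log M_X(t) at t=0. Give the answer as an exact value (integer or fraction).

M_X(t) = (e^(4*t) - e^(-2*t))/(6*t)
K_X(t) = log M_X(t) = -log(t) + log(e^(4*t) - e^(-2*t)) - log(6)

κ_4 = D^4[K](0) = -54/5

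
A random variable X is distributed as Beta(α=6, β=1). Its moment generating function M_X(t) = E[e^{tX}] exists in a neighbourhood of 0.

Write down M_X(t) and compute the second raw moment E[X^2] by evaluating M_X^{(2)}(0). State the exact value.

E[X^2] = D^2[M](0) = 3/4

M_X(t) = ₁F₁(6; 7; t)
D^2[M](t) = 3*₁F₁(8; 9; t)/4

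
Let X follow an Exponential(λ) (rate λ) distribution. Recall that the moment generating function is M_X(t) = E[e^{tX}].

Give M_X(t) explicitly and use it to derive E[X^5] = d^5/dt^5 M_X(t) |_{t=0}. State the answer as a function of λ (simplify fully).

E[X^5] = d^5M/dt^5 |_{t=0} = 120/λ^5

M_X(t) = λ/(λ - t)
dM/dt = λ/(λ^2 - 2*λ*t + t^2)
d^2M/dt^2 = -2*λ/(-λ^3 + 3*λ^2*t - 3*λ*t^2 + t^3)
d^3M/dt^3 = 6*λ/(λ^4 - 4*λ^3*t + 6*λ^2*t^2 - 4*λ*t^3 + t^4)
d^4M/dt^4 = -24*λ/(-λ^5 + 5*λ^4*t - 10*λ^3*t^2 + 10*λ^2*t^3 - 5*λ*t^4 + t^5)
d^5M/dt^5 = 120*λ/(λ^6 - 6*λ^5*t + 15*λ^4*t^2 - 20*λ^3*t^3 + 15*λ^2*t^4 - 6*λ*t^5 + t^6)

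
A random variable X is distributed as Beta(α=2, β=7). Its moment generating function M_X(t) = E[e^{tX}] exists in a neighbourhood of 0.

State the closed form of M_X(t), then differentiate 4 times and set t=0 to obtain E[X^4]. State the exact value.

M_X(t) = ₁F₁(2; 9; t)
dM/dt = 2*₁F₁(3; 10; t)/9
d^2M/dt^2 = ₁F₁(4; 11; t)/15
d^3M/dt^3 = 4*₁F₁(5; 12; t)/165
d^4M/dt^4 = ₁F₁(6; 13; t)/99

E[X^4] = d^4M/dt^4 |_{t=0} = 1/99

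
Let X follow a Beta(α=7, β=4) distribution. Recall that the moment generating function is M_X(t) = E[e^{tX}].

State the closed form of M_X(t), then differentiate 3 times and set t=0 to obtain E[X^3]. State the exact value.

M_X(t) = ₁F₁(7; 11; t)
M^(3)(t) = 42*₁F₁(10; 14; t)/143

E[X^3] = M^(3)(0) = 42/143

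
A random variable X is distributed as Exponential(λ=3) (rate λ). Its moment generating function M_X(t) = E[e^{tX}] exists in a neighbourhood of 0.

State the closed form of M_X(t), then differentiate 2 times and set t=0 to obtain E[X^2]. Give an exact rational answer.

M_X(t) = 3/(3 - t)
M^(2)(t) = -6/(t^3 - 9*t^2 + 27*t - 27)

E[X^2] = M^(2)(0) = 2/9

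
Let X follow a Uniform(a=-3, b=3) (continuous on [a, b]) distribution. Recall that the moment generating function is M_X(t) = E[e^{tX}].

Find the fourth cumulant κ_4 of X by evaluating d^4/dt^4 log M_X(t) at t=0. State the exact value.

κ_4 = D^4[K](0) = -54/5

M_X(t) = (e^(3*t) - e^(-3*t))/(6*t)
K_X(t) = log M_X(t) = -log(t) + log(e^(3*t) - e^(-3*t)) - log(6)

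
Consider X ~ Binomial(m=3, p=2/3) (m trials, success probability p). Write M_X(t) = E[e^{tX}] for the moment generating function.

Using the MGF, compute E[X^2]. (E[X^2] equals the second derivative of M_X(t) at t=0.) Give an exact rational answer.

M_X(t) = (2*e^(t)/3 + 1/3)^3
D^2[M](t) = 8*e^(3*t)/3 + 16*e^(2*t)/9 + 2*e^(t)/9

E[X^2] = D^2[M](0) = 14/3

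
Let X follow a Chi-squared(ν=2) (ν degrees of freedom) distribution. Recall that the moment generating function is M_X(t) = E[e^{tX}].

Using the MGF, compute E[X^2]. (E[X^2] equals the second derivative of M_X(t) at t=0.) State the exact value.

M_X(t) = 1/(1 - 2*t)
dM/dt = 2/(4*t^2 - 4*t + 1)
d^2M/dt^2 = -8/(8*t^3 - 12*t^2 + 6*t - 1)

E[X^2] = d^2M/dt^2 |_{t=0} = 8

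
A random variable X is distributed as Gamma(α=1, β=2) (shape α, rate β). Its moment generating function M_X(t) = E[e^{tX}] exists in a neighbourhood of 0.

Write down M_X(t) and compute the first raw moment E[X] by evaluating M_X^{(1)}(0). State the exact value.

E[X] = M^(1)(0) = 1/2

M_X(t) = 2/(2 - t)
M^(1)(t) = 2/(t^2 - 4*t + 4)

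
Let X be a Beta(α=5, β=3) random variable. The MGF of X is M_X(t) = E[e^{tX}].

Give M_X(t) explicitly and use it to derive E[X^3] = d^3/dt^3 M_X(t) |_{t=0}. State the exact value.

M_X(t) = ₁F₁(5; 8; t)
M′(t) = 5*₁F₁(6; 9; t)/8
M′′(t) = 5*₁F₁(7; 10; t)/12
M′′′(t) = 7*₁F₁(8; 11; t)/24

E[X^3] = M′′′(0) = 7/24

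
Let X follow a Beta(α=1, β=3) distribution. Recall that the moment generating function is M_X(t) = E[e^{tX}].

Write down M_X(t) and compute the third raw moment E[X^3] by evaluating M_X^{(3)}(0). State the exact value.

M_X(t) = ₁F₁(1; 4; t)
M′(t) = ₁F₁(2; 5; t)/4
M′′(t) = ₁F₁(3; 6; t)/10
M′′′(t) = ₁F₁(4; 7; t)/20

E[X^3] = M′′′(0) = 1/20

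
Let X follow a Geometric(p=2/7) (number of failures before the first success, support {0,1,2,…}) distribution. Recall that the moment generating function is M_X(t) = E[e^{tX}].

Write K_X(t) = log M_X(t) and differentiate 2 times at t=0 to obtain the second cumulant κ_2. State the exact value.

M_X(t) = 2/(7*(1 - 5*e^(t)/7))
K_X(t) = log M_X(t) = -log(1 - 5*e^(t)/7) - log(7) + log(2)
K^(2)(t) = 35*e^(t)/(25*e^(2*t) - 70*e^(t) + 49)

κ_2 = K^(2)(0) = 35/4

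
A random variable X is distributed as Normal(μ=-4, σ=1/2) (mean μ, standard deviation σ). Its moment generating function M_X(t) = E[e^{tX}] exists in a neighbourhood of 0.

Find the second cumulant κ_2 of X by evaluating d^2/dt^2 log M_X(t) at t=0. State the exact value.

M_X(t) = e^(t^2/8 - 4*t)
K_X(t) = log M_X(t) = t^2/8 - 4*t
K′(t) = t/4 - 4
K′′(t) = 1/4

κ_2 = K′′(0) = 1/4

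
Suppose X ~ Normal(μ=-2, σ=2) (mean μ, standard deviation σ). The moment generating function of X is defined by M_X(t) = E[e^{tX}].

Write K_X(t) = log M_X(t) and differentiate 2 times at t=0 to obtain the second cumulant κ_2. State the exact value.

M_X(t) = e^(2*t^2 - 2*t)
K_X(t) = log M_X(t) = 2*t^2 - 2*t
K′(t) = 4*t - 2
K′′(t) = 4

κ_2 = K′′(0) = 4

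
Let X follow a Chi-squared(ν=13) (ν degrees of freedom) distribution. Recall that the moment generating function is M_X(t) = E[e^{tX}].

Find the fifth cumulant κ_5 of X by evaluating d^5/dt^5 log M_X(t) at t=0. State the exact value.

κ_5 = d^5K/dt^5 |_{t=0} = 4992

M_X(t) = (1 - 2*t)^(-13/2)
K_X(t) = log M_X(t) = -13*log(1 - 2*t)/2
dK/dt = -13/(2*t - 1)
d^2K/dt^2 = 26/(4*t^2 - 4*t + 1)
d^3K/dt^3 = -104/(8*t^3 - 12*t^2 + 6*t - 1)
d^4K/dt^4 = 624/(16*t^4 - 32*t^3 + 24*t^2 - 8*t + 1)
d^5K/dt^5 = -4992/(32*t^5 - 80*t^4 + 80*t^3 - 40*t^2 + 10*t - 1)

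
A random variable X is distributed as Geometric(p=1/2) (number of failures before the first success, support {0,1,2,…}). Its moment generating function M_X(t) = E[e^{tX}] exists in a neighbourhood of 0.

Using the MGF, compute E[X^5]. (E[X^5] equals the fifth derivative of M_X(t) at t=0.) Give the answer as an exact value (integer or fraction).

M_X(t) = 1/(2*(1 - e^(t)/2))
M^(5)(t) = (e^(5*t) + 52*e^(4*t) + 264*e^(3*t) + 208*e^(2*t) + 16*e^(t))/(e^(6*t) - 12*e^(5*t) + 60*e^(4*t) - 160*e^(3*t) + 240*e^(2*t) - 192*e^(t) + 64)

E[X^5] = M^(5)(0) = 541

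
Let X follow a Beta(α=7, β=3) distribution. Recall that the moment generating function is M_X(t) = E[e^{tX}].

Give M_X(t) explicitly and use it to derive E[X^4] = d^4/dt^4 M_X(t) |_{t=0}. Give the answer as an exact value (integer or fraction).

M_X(t) = ₁F₁(7; 10; t)
dM/dt = 7*₁F₁(8; 11; t)/10
d^2M/dt^2 = 28*₁F₁(9; 12; t)/55
d^3M/dt^3 = 21*₁F₁(10; 13; t)/55
d^4M/dt^4 = 42*₁F₁(11; 14; t)/143

E[X^4] = d^4M/dt^4 |_{t=0} = 42/143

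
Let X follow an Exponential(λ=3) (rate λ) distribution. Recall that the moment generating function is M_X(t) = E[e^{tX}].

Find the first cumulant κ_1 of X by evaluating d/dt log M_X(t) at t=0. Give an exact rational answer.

κ_1 = K′(0) = 1/3

M_X(t) = 3/(3 - t)
K_X(t) = log M_X(t) = -log(3 - t) + log(3)
K′(t) = -1/(t - 3)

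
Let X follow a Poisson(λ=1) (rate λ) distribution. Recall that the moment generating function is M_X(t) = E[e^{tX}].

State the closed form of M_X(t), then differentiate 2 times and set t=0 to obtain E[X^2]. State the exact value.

M_X(t) = e^(e^(t) - 1)
M′(t) = e^(-1)*e^(t)*e^(e^(t))
M′′(t) = (e^(2*t)*e^(e^(t)) + e^(t)*e^(e^(t)))*e^(-1)

E[X^2] = M′′(0) = 2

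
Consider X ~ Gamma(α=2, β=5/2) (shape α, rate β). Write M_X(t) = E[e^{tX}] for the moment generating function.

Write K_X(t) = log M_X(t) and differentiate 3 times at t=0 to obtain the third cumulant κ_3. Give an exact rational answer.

κ_3 = D^3[K](0) = 32/125

M_X(t) = 25/(4*(5/2 - t)^2)
K_X(t) = log M_X(t) = -2*log(5/2 - t) - 2*log(2) + 2*log(5)
D^3[K](t) = -32/(8*t^3 - 60*t^2 + 150*t - 125)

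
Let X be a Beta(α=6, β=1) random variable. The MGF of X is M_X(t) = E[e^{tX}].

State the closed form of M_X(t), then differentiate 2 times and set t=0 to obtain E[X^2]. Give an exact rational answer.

M_X(t) = ₁F₁(6; 7; t)
D^2[M](t) = 3*₁F₁(8; 9; t)/4

E[X^2] = D^2[M](0) = 3/4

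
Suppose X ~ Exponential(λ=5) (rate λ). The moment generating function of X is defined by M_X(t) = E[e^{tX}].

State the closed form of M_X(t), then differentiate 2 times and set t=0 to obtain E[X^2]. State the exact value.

E[X^2] = d^2M/dt^2 |_{t=0} = 2/25

M_X(t) = 5/(5 - t)
dM/dt = 5/(t^2 - 10*t + 25)
d^2M/dt^2 = -10/(t^3 - 15*t^2 + 75*t - 125)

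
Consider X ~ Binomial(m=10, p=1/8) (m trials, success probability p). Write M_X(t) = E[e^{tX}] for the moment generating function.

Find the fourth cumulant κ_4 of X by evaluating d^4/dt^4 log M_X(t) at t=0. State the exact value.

κ_4 = D^4[K](0) = 385/1024

M_X(t) = (e^(t)/8 + 7/8)^10
K_X(t) = log M_X(t) = 10*log(e^(t)/8 + 7/8)
D^4[K](t) = (70*e^(3*t) - 1960*e^(2*t) + 3430*e^(t))/(e^(4*t) + 28*e^(3*t) + 294*e^(2*t) + 1372*e^(t) + 2401)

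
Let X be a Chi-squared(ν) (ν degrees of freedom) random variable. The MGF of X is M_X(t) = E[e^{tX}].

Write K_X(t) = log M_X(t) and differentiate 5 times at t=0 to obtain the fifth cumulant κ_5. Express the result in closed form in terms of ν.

M_X(t) = (1 - 2*t)^(-ν/2)
K_X(t) = log M_X(t) = -ν*log(1 - 2*t)/2
K′(t) = -ν/(2*t - 1)
K′′(t) = 2*ν/(4*t^2 - 4*t + 1)
K′′′(t) = -8*ν/(8*t^3 - 12*t^2 + 6*t - 1)
K′′′′(t) = 48*ν/(16*t^4 - 32*t^3 + 24*t^2 - 8*t + 1)
K′′′′′(t) = -384*ν/(32*t^5 - 80*t^4 + 80*t^3 - 40*t^2 + 10*t - 1)

κ_5 = K′′′′′(0) = 384*ν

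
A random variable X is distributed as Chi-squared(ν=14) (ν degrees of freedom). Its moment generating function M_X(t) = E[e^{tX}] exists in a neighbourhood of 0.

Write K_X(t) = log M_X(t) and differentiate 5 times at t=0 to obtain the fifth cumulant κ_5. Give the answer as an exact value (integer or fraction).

κ_5 = K^(5)(0) = 5376

M_X(t) = (1 - 2*t)^(-7)
K_X(t) = log M_X(t) = -7*log(1 - 2*t)
K^(5)(t) = -5376/(32*t^5 - 80*t^4 + 80*t^3 - 40*t^2 + 10*t - 1)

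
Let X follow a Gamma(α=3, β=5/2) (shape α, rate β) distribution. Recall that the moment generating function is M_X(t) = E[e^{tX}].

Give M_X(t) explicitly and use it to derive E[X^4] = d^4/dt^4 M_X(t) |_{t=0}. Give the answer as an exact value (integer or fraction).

M_X(t) = 125/(8*(5/2 - t)^3)
M′(t) = 750/(16*t^4 - 160*t^3 + 600*t^2 - 1000*t + 625)
M′′(t) = -6000/(32*t^5 - 400*t^4 + 2000*t^3 - 5000*t^2 + 6250*t - 3125)
M′′′(t) = 60000/(64*t^6 - 960*t^5 + 6000*t^4 - 20000*t^3 + 37500*t^2 - 37500*t + 15625)
M′′′′(t) = -720000/(128*t^7 - 2240*t^6 + 16800*t^5 - 70000*t^4 + 175000*t^3 - 262500*t^2 + 218750*t - 78125)

E[X^4] = M′′′′(0) = 1152/125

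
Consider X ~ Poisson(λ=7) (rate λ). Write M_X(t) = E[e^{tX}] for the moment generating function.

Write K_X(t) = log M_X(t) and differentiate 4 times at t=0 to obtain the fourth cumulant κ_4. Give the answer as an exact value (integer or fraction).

M_X(t) = e^(7*e^(t) - 7)
K_X(t) = log M_X(t) = 7*e^(t) - 7
K′(t) = 7*e^(t)
K′′(t) = 7*e^(t)
K′′′(t) = 7*e^(t)
K′′′′(t) = 7*e^(t)

κ_4 = K′′′′(0) = 7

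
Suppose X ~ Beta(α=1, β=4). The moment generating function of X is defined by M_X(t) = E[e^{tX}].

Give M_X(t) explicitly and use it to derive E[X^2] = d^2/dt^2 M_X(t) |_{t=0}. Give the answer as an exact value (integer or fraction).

E[X^2] = M′′(0) = 1/15

M_X(t) = ₁F₁(1; 5; t)
M′(t) = ₁F₁(2; 6; t)/5
M′′(t) = ₁F₁(3; 7; t)/15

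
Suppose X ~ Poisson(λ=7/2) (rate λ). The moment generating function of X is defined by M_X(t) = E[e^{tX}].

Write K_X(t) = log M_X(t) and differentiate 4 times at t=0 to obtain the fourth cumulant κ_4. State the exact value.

M_X(t) = e^(7*e^(t)/2 - 7/2)
K_X(t) = log M_X(t) = 7*e^(t)/2 - 7/2
K^(4)(t) = 7*e^(t)/2

κ_4 = K^(4)(0) = 7/2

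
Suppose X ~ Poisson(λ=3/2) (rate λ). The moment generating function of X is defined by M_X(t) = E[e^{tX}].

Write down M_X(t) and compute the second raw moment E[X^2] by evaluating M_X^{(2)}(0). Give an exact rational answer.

M_X(t) = e^(3*e^(t)/2 - 3/2)
D^2[M](t) = (9*e^(2*t)*e^(3*e^(t)/2) + 6*e^(t)*e^(3*e^(t)/2))*e^(-3/2)/4

E[X^2] = D^2[M](0) = 15/4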